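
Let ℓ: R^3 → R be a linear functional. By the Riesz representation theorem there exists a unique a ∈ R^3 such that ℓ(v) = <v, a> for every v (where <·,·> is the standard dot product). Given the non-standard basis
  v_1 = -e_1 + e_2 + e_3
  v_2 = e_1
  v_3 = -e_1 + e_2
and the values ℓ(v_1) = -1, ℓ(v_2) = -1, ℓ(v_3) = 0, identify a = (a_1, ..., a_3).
a = (-1, -1, -1)

Write a = (a_1, ..., a_3) in the standard basis. For each basis vector v_i, ℓ(v_i) = <v_i, a> is a linear equation in the a_j's. Collect the n equations into a matrix system V a = ℓ, where row i of V is v_i (expressed in the standard basis). Since V is invertible (lower-triangular with 1s on the diagonal, up to permutation), solve by back-substitution:
  V =
[[-1, 1, 1],
 [1, 0, 0],
 [-1, 1, 0]]
  V a = (-1, -1, 0)
Solving gives a = (-1, -1, -1).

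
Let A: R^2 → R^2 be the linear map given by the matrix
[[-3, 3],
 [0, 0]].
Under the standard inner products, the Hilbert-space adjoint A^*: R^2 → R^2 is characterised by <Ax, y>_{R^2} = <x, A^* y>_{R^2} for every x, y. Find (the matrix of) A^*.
A^* = A^T =
[[-3, 0],
 [3, 0]]

For real matrices with standard dot products, the defining identity <Ax, y> = <x, A^* y> gives (Ax)^T y = x^T (A^*) y, i.e. x^T A^T y = x^T (A^*) y. Since this holds for all x, y, we must have A^* = A^T. Therefore
A^* =
[[-3, 0],
 [3, 0]].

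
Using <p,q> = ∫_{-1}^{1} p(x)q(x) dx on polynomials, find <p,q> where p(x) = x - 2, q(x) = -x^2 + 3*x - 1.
<p,q> = 22/3

Expand the product: p(x)·q(x) = -x^3 + 5*x^2 - 7*x + 2.
∫_{-1}^{1} of each monomial x^k gives [2/(k+1) if k even, 0 if k odd]. Integrating term-by-term (or equivalently evaluating the antiderivative F(x) = -x^4/4 + 5*x^3/3 - 7*x^2/2 + 2*x at the endpoints):
  F(1) − F(−1) = -1/12 − (-89/12) = 22/3.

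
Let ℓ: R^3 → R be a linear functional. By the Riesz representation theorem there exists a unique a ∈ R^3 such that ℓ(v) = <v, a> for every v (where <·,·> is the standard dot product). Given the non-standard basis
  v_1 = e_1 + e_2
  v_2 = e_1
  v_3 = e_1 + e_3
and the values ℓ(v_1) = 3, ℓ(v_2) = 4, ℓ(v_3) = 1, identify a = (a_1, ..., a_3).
a = (4, -1, -3)

Write a = (a_1, ..., a_3) in the standard basis. For each basis vector v_i, ℓ(v_i) = <v_i, a> is a linear equation in the a_j's. Collect the n equations into a matrix system V a = ℓ, where row i of V is v_i (expressed in the standard basis). Since V is invertible (lower-triangular with 1s on the diagonal, up to permutation), solve by back-substitution:
  V =
[[1, 1, 0],
 [1, 0, 0],
 [1, 0, 1]]
  V a = (3, 4, 1)
Solving gives a = (4, -1, -3).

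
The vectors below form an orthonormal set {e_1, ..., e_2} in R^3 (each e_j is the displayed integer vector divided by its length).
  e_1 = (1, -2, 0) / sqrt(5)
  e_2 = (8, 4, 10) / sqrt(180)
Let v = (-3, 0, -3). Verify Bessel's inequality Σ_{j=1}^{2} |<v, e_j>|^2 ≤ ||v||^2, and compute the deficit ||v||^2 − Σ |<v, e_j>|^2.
Σ |<v, e_j>|^2 = 18; ||v||^2 = 18; deficit = 0

Write each e_j = u_j / sqrt(<u_j, u_j>) where u_j is the displayed integer vector. Then <v, e_j> = <v, u_j> / sqrt(<u_j, u_j>), so |<v, e_j>|^2 = <v, u_j>^2 / <u_j, u_j>.
Coefficients: <v, e_1> = -3/sqrt(5), <v, e_2> = -54/sqrt(180).
Square and sum: Σ |<v, e_j>|^2 = 18.
Compute ||v||^2 = v·v = 18.
Deficit = 18 − 18 = 0 ≥ 0, confirming Bessel's inequality. (The deficit equals ||v − Σ <v,e_j> e_j||^2, the squared distance from v to span{e_j}.)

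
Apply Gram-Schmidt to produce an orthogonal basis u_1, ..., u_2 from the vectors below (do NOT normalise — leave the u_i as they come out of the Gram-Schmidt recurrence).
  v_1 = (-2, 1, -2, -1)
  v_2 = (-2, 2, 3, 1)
Orthogonal basis:
  u_1 = (-2, 1, -2, -1)
  u_2 = (-11/5, 21/10, 14/5, 9/10)

Apply the Gram-Schmidt recurrence
  u_1 = v_1
  u_i = v_i − Σ_{j<i} ((v_i · u_j) / (u_j · u_j)) · u_j.

Step by step this gives:
  u_1 = (-2, 1, -2, -1)
  u_2 = (-11/5, 21/10, 14/5, 9/10)

Orthogonality check:
  u_2 · u_1 = 0 (should be 0)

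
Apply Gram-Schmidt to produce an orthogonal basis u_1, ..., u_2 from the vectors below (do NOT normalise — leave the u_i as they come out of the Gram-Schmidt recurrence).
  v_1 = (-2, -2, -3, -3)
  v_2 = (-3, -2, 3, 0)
Orthogonal basis:
  u_1 = (-2, -2, -3, -3)
  u_2 = (-38/13, -25/13, 81/26, 3/26)

Apply the Gram-Schmidt recurrence
  u_1 = v_1
  u_i = v_i − Σ_{j<i} ((v_i · u_j) / (u_j · u_j)) · u_j.

Step by step this gives:
  u_1 = (-2, -2, -3, -3)
  u_2 = (-38/13, -25/13, 81/26, 3/26)

Orthogonality check:
  u_2 · u_1 = 0 (should be 0)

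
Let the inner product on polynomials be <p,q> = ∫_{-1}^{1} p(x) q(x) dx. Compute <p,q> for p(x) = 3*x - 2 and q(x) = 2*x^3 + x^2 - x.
<p,q> = -14/15

Expand the product: p(x)·q(x) = 6*x^4 - x^3 - 5*x^2 + 2*x.
∫_{-1}^{1} of each monomial x^k gives [2/(k+1) if k even, 0 if k odd]. Integrating term-by-term (or equivalently evaluating the antiderivative F(x) = 6*x^5/5 - x^4/4 - 5*x^3/3 + x^2 at the endpoints):
  F(1) − F(−1) = 17/60 − (73/60) = -14/15.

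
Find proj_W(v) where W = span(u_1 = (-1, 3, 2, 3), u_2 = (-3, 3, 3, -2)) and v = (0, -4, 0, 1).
proj_W(v) = (753/569, -975/569, -864/569, 95/569)

Set up U = [u_1 | ... | u_2] ∈ R^(4×2). The projector onto W = col(U) is P = U (U^T U)^(-1) U^T.
Compute U^T U =
  [23, 12]
  [12, 31],
and U^T v = (-9, -14).
Solve U^T U · c = U^T v for the coefficients: c = (-111/569, -214/569). The projection is proj_W(v) = U c.
Check: (v - proj_W(v)) · u_1 = 0  (should be 0).
Check: (v - proj_W(v)) · u_2 = 0  (should be 0).
Result: proj_W(v) = (753/569, -975/569, -864/569, 95/569).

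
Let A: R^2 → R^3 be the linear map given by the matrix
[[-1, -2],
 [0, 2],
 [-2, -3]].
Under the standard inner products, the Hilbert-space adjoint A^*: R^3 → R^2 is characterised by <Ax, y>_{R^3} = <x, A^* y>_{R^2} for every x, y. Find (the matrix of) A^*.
A^* = A^T =
[[-1, 0, -2],
 [-2, 2, -3]]

For real matrices with standard dot products, the defining identity <Ax, y> = <x, A^* y> gives (Ax)^T y = x^T (A^*) y, i.e. x^T A^T y = x^T (A^*) y. Since this holds for all x, y, we must have A^* = A^T. Therefore
A^* =
[[-1, 0, -2],
 [-2, 2, -3]].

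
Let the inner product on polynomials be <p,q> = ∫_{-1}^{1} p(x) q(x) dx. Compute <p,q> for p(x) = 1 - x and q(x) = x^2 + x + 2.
<p,q> = 4

Expand the product: p(x)·q(x) = -x^3 - x + 2.
∫_{-1}^{1} of each monomial x^k gives [2/(k+1) if k even, 0 if k odd]. Integrating term-by-term (or equivalently evaluating the antiderivative F(x) = -x^4/4 - x^2/2 + 2*x at the endpoints):
  F(1) − F(−1) = 5/4 − (-11/4) = 4.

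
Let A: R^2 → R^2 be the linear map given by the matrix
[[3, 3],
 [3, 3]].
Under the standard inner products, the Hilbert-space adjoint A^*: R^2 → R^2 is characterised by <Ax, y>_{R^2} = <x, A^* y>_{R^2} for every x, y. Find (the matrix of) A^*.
A^* = A^T =
[[3, 3],
 [3, 3]]

For real matrices with standard dot products, the defining identity <Ax, y> = <x, A^* y> gives (Ax)^T y = x^T (A^*) y, i.e. x^T A^T y = x^T (A^*) y. Since this holds for all x, y, we must have A^* = A^T. Therefore
A^* =
[[3, 3],
 [3, 3]].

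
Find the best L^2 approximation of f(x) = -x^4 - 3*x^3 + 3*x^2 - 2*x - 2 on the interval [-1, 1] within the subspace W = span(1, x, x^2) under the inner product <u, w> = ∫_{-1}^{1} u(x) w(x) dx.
g(x) = 15*x^2/7 - 19*x/5 - 67/35

The best approximation g ∈ W is the orthogonal projection of f onto W. Writing g = a_0 + a_1 x + a_2 x^2, the coefficients solve the normal equations G · a = b where
  G_{ij} = <φ_i, φ_j> and b_i = <f, φ_i>, with φ_0 = 1, φ_1 = x, φ_2 = x^2.
G =
  [2, 0, 2/3]
  [0, 2/3, 0]
  [2/3, 0, 2/5],
b = (-12/5, -38/15, -44/105).
Solving gives a_0 = -67/35, a_1 = -19/5, a_2 = 15/7, so
  g(x) = 15*x^2/7 - 19*x/5 - 67/35.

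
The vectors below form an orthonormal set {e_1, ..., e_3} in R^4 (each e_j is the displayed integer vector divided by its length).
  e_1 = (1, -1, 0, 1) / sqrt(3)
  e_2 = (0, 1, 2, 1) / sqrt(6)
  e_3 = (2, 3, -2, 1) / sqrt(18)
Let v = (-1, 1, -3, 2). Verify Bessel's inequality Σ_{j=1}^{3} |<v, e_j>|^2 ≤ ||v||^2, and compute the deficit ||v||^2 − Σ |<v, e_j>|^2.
Σ |<v, e_j>|^2 = 6; ||v||^2 = 15; deficit = 9

Write each e_j = u_j / sqrt(<u_j, u_j>) where u_j is the displayed integer vector. Then <v, e_j> = <v, u_j> / sqrt(<u_j, u_j>), so |<v, e_j>|^2 = <v, u_j>^2 / <u_j, u_j>.
Coefficients: <v, e_1> = 0/sqrt(3), <v, e_2> = -3/sqrt(6), <v, e_3> = 9/sqrt(18).
Square and sum: Σ |<v, e_j>|^2 = 6.
Compute ||v||^2 = v·v = 15.
Deficit = 15 − 6 = 9 ≥ 0, confirming Bessel's inequality. (The deficit equals ||v − Σ <v,e_j> e_j||^2, the squared distance from v to span{e_j}.)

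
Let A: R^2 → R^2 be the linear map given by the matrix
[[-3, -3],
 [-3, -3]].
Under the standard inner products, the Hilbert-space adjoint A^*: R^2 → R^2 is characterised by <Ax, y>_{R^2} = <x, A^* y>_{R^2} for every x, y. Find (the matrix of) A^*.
A^* = A^T =
[[-3, -3],
 [-3, -3]]

For real matrices with standard dot products, the defining identity <Ax, y> = <x, A^* y> gives (Ax)^T y = x^T (A^*) y, i.e. x^T A^T y = x^T (A^*) y. Since this holds for all x, y, we must have A^* = A^T. Therefore
A^* =
[[-3, -3],
 [-3, -3]].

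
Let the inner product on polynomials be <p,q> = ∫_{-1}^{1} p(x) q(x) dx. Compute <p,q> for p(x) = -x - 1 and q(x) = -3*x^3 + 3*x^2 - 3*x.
<p,q> = 6/5

Expand the product: p(x)·q(x) = 3*x^4 + 3*x.
∫_{-1}^{1} of each monomial x^k gives [2/(k+1) if k even, 0 if k odd]. Integrating term-by-term (or equivalently evaluating the antiderivative F(x) = 3*x^5/5 + 3*x^2/2 at the endpoints):
  F(1) − F(−1) = 21/10 − (9/10) = 6/5.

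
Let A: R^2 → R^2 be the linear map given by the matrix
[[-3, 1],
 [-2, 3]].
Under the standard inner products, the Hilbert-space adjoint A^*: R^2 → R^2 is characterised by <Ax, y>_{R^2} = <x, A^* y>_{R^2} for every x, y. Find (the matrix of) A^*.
A^* = A^T =
[[-3, -2],
 [1, 3]]

For real matrices with standard dot products, the defining identity <Ax, y> = <x, A^* y> gives (Ax)^T y = x^T (A^*) y, i.e. x^T A^T y = x^T (A^*) y. Since this holds for all x, y, we must have A^* = A^T. Therefore
A^* =
[[-3, -2],
 [1, 3]].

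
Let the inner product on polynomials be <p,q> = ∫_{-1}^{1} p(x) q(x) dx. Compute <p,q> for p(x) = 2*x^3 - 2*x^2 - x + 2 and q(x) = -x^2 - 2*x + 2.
<p,q> = 68/15

Expand the product: p(x)·q(x) = -2*x^5 - 2*x^4 + 9*x^3 - 4*x^2 - 6*x + 4.
∫_{-1}^{1} of each monomial x^k gives [2/(k+1) if k even, 0 if k odd]. Integrating term-by-term (or equivalently evaluating the antiderivative F(x) = -x^6/3 - 2*x^5/5 + 9*x^4/4 - 4*x^3/3 - 3*x^2 + 4*x at the endpoints):
  F(1) − F(−1) = 71/60 − (-67/20) = 68/15.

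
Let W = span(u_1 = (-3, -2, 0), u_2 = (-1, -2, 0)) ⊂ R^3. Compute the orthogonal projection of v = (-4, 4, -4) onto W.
proj_W(v) = (-4, 4, 0)

Set up U = [u_1 | ... | u_2] ∈ R^(3×2). The projector onto W = col(U) is P = U (U^T U)^(-1) U^T.
Compute U^T U =
  [13, 7]
  [7, 5],
and U^T v = (4, -4).
Solve U^T U · c = U^T v for the coefficients: c = (3, -5). The projection is proj_W(v) = U c.
Check: (v - proj_W(v)) · u_1 = 0  (should be 0).
Check: (v - proj_W(v)) · u_2 = 0  (should be 0).
Result: proj_W(v) = (-4, 4, 0).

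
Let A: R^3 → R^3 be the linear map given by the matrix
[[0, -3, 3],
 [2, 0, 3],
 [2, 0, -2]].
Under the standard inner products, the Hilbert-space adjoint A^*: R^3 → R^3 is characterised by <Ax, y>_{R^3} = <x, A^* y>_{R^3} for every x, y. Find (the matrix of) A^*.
A^* = A^T =
[[0, 2, 2],
 [-3, 0, 0],
 [3, 3, -2]]

For real matrices with standard dot products, the defining identity <Ax, y> = <x, A^* y> gives (Ax)^T y = x^T (A^*) y, i.e. x^T A^T y = x^T (A^*) y. Since this holds for all x, y, we must have A^* = A^T. Therefore
A^* =
[[0, 2, 2],
 [-3, 0, 0],
 [3, 3, -2]].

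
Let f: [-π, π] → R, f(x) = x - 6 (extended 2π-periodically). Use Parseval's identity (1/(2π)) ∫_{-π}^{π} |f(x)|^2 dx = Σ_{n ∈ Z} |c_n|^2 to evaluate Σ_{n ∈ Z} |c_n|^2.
Σ |c_n|^2 = π^2/3 + 36

Expand and integrate term by term over [-π, π]:
  ∫ (x)^2 dx = 1·(2π^3/3); ∫ 2·1·(-6)·x dx = 0 (odd integrand); ∫ (-6)^2 dx = 36·2π.
So (1/(2π)) ∫_{-π}^{π} (x - 6)^2 dx = 1π^2/3 + 36 = π^2/3 + 36.
Parseval ⇒ Σ |c_n|^2 = π^2/3 + 36.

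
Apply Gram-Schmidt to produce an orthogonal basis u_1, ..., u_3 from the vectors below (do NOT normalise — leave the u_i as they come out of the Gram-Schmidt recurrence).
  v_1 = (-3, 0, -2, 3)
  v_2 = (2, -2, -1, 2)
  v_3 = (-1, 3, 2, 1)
Orthogonal basis:
  u_1 = (-3, 0, -2, 3)
  u_2 = (25/11, -2, -9/11, 19/11)
  u_3 = (34/47, 81/47, 78/47, 86/47)

Apply the Gram-Schmidt recurrence
  u_1 = v_1
  u_i = v_i − Σ_{j<i} ((v_i · u_j) / (u_j · u_j)) · u_j.

Step by step this gives:
  u_1 = (-3, 0, -2, 3)
  u_2 = (25/11, -2, -9/11, 19/11)
  u_3 = (34/47, 81/47, 78/47, 86/47)

Orthogonality check:
  u_2 · u_1 = 0 (should be 0)
  u_3 · u_1 = 0 (should be 0)
  u_3 · u_2 = 0 (should be 0)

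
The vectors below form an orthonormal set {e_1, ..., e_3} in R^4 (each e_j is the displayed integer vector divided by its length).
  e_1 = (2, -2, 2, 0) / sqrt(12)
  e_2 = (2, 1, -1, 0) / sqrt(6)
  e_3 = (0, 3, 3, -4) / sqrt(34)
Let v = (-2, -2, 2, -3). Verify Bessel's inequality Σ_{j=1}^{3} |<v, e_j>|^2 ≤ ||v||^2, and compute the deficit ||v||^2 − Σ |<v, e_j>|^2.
Σ |<v, e_j>|^2 = 276/17; ||v||^2 = 21; deficit = 81/17

Write each e_j = u_j / sqrt(<u_j, u_j>) where u_j is the displayed integer vector. Then <v, e_j> = <v, u_j> / sqrt(<u_j, u_j>), so |<v, e_j>|^2 = <v, u_j>^2 / <u_j, u_j>.
Coefficients: <v, e_1> = 4/sqrt(12), <v, e_2> = -8/sqrt(6), <v, e_3> = 12/sqrt(34).
Square and sum: Σ |<v, e_j>|^2 = 276/17.
Compute ||v||^2 = v·v = 21.
Deficit = 21 − 276/17 = 81/17 ≥ 0, confirming Bessel's inequality. (The deficit equals ||v − Σ <v,e_j> e_j||^2, the squared distance from v to span{e_j}.)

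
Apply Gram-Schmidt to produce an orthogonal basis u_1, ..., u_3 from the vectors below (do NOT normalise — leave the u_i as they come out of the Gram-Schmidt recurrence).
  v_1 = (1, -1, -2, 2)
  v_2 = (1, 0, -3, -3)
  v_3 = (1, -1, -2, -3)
Orthogonal basis:
  u_1 = (1, -1, -2, 2)
  u_2 = (9/10, 1/10, -14/5, -16/5)
  u_3 = (5/21, -205/189, 10/27, -55/189)

Apply the Gram-Schmidt recurrence
  u_1 = v_1
  u_i = v_i − Σ_{j<i} ((v_i · u_j) / (u_j · u_j)) · u_j.

Step by step this gives:
  u_1 = (1, -1, -2, 2)
  u_2 = (9/10, 1/10, -14/5, -16/5)
  u_3 = (5/21, -205/189, 10/27, -55/189)

Orthogonality check:
  u_2 · u_1 = 0 (should be 0)
  u_3 · u_1 = 0 (should be 0)
  u_3 · u_2 = 0 (should be 0)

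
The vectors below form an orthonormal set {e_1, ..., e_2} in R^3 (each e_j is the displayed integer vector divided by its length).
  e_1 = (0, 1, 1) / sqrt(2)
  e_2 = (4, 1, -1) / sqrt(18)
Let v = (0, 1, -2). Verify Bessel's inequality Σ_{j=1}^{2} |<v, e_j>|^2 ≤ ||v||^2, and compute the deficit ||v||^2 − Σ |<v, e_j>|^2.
Σ |<v, e_j>|^2 = 1; ||v||^2 = 5; deficit = 4

Write each e_j = u_j / sqrt(<u_j, u_j>) where u_j is the displayed integer vector. Then <v, e_j> = <v, u_j> / sqrt(<u_j, u_j>), so |<v, e_j>|^2 = <v, u_j>^2 / <u_j, u_j>.
Coefficients: <v, e_1> = -1/sqrt(2), <v, e_2> = 3/sqrt(18).
Square and sum: Σ |<v, e_j>|^2 = 1.
Compute ||v||^2 = v·v = 5.
Deficit = 5 − 1 = 4 ≥ 0, confirming Bessel's inequality. (The deficit equals ||v − Σ <v,e_j> e_j||^2, the squared distance from v to span{e_j}.)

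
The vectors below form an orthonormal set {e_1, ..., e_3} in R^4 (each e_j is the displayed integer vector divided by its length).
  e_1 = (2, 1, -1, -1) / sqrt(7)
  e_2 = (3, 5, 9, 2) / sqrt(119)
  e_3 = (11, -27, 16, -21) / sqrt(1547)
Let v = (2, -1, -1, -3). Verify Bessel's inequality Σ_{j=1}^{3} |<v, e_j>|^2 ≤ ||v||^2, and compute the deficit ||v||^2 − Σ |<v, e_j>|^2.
Σ |<v, e_j>|^2 = 1329/91; ||v||^2 = 15; deficit = 36/91

Write each e_j = u_j / sqrt(<u_j, u_j>) where u_j is the displayed integer vector. Then <v, e_j> = <v, u_j> / sqrt(<u_j, u_j>), so |<v, e_j>|^2 = <v, u_j>^2 / <u_j, u_j>.
Coefficients: <v, e_1> = 7/sqrt(7), <v, e_2> = -14/sqrt(119), <v, e_3> = 96/sqrt(1547).
Square and sum: Σ |<v, e_j>|^2 = 1329/91.
Compute ||v||^2 = v·v = 15.
Deficit = 15 − 1329/91 = 36/91 ≥ 0, confirming Bessel's inequality. (The deficit equals ||v − Σ <v,e_j> e_j||^2, the squared distance from v to span{e_j}.)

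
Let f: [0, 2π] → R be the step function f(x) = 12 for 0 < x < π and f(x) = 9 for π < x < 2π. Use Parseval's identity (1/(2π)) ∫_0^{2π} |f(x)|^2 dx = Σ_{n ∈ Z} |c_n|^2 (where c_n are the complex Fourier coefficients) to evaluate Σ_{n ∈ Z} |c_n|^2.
Σ |c_n|^2 = 225/2

Parseval equates the L^2 energy of f (normalised by 1/(2π)) with the ℓ^2 sum of its Fourier coefficients: (1/(2π)) ∫_0^{2π} |f|^2 = Σ |c_n|^2.
Compute the left side: (1/(2π)) [∫_0^π 12^2 dx + ∫_π^{2π} 9^2 dx] = (1/(2π)) · (144π + 81π) = (144 + 81)/2 = 225/2.
So Σ_{n ∈ Z} |c_n|^2 = 225/2.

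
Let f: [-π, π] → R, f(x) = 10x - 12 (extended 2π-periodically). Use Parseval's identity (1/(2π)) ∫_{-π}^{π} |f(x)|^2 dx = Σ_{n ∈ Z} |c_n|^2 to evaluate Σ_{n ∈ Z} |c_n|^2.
Σ |c_n|^2 = 100π^2/3 + 144

Expand and integrate term by term over [-π, π]:
  ∫ (10x)^2 dx = 100·(2π^3/3); ∫ 2·10·(-12)·x dx = 0 (odd integrand); ∫ (-12)^2 dx = 144·2π.
So (1/(2π)) ∫_{-π}^{π} (10x - 12)^2 dx = 100π^2/3 + 144 = 100π^2/3 + 144.
Parseval ⇒ Σ |c_n|^2 = 100π^2/3 + 144.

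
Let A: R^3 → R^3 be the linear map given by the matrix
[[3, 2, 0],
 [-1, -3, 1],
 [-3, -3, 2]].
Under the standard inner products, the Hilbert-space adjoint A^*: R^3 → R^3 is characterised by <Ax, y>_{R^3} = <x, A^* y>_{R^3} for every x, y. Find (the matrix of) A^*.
A^* = A^T =
[[3, -1, -3],
 [2, -3, -3],
 [0, 1, 2]]

For real matrices with standard dot products, the defining identity <Ax, y> = <x, A^* y> gives (Ax)^T y = x^T (A^*) y, i.e. x^T A^T y = x^T (A^*) y. Since this holds for all x, y, we must have A^* = A^T. Therefore
A^* =
[[3, -1, -3],
 [2, -3, -3],
 [0, 1, 2]].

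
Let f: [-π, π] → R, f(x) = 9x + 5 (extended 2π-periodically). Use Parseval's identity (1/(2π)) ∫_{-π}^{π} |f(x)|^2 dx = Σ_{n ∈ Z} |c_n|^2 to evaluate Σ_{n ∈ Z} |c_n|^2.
Σ |c_n|^2 = 27π^2 + 25

Expand and integrate term by term over [-π, π]:
  ∫ (9x)^2 dx = 81·(2π^3/3); ∫ 2·9·(5)·x dx = 0 (odd integrand); ∫ 5^2 dx = 25·2π.
So (1/(2π)) ∫_{-π}^{π} (9x + 5)^2 dx = 81π^2/3 + 25 = 27π^2 + 25.
Parseval ⇒ Σ |c_n|^2 = 27π^2 + 25.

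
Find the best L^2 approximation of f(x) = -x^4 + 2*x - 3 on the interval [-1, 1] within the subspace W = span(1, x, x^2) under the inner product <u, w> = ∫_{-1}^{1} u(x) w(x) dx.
g(x) = -6*x^2/7 + 2*x - 102/35

The best approximation g ∈ W is the orthogonal projection of f onto W. Writing g = a_0 + a_1 x + a_2 x^2, the coefficients solve the normal equations G · a = b where
  G_{ij} = <φ_i, φ_j> and b_i = <f, φ_i>, with φ_0 = 1, φ_1 = x, φ_2 = x^2.
G =
  [2, 0, 2/3]
  [0, 2/3, 0]
  [2/3, 0, 2/5],
b = (-32/5, 4/3, -16/7).
Solving gives a_0 = -102/35, a_1 = 2, a_2 = -6/7, so
  g(x) = -6*x^2/7 + 2*x - 102/35.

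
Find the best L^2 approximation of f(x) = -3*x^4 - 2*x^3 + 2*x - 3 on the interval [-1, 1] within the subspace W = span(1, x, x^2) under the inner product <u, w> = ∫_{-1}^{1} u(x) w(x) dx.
g(x) = -18*x^2/7 + 4*x/5 - 96/35

The best approximation g ∈ W is the orthogonal projection of f onto W. Writing g = a_0 + a_1 x + a_2 x^2, the coefficients solve the normal equations G · a = b where
  G_{ij} = <φ_i, φ_j> and b_i = <f, φ_i>, with φ_0 = 1, φ_1 = x, φ_2 = x^2.
G =
  [2, 0, 2/3]
  [0, 2/3, 0]
  [2/3, 0, 2/5],
b = (-36/5, 8/15, -20/7).
Solving gives a_0 = -96/35, a_1 = 4/5, a_2 = -18/7, so
  g(x) = -18*x^2/7 + 4*x/5 - 96/35.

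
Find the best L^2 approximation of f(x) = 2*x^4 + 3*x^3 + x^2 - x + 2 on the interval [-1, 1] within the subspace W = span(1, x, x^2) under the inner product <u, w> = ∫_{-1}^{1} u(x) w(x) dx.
g(x) = 19*x^2/7 + 4*x/5 + 64/35

The best approximation g ∈ W is the orthogonal projection of f onto W. Writing g = a_0 + a_1 x + a_2 x^2, the coefficients solve the normal equations G · a = b where
  G_{ij} = <φ_i, φ_j> and b_i = <f, φ_i>, with φ_0 = 1, φ_1 = x, φ_2 = x^2.
G =
  [2, 0, 2/3]
  [0, 2/3, 0]
  [2/3, 0, 2/5],
b = (82/15, 8/15, 242/105).
Solving gives a_0 = 64/35, a_1 = 4/5, a_2 = 19/7, so
  g(x) = 19*x^2/7 + 4*x/5 + 64/35.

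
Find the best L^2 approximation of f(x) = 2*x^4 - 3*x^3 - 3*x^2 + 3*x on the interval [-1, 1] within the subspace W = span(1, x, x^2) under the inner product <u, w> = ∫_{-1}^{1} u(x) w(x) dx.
g(x) = -9*x^2/7 + 6*x/5 - 6/35

The best approximation g ∈ W is the orthogonal projection of f onto W. Writing g = a_0 + a_1 x + a_2 x^2, the coefficients solve the normal equations G · a = b where
  G_{ij} = <φ_i, φ_j> and b_i = <f, φ_i>, with φ_0 = 1, φ_1 = x, φ_2 = x^2.
G =
  [2, 0, 2/3]
  [0, 2/3, 0]
  [2/3, 0, 2/5],
b = (-6/5, 4/5, -22/35).
Solving gives a_0 = -6/35, a_1 = 6/5, a_2 = -9/7, so
  g(x) = -9*x^2/7 + 6*x/5 - 6/35.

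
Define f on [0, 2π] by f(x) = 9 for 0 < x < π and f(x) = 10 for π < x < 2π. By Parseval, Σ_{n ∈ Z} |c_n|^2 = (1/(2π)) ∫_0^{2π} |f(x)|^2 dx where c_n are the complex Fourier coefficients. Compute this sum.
Σ |c_n|^2 = 181/2

Parseval equates the L^2 energy of f (normalised by 1/(2π)) with the ℓ^2 sum of its Fourier coefficients: (1/(2π)) ∫_0^{2π} |f|^2 = Σ |c_n|^2.
Compute the left side: (1/(2π)) [∫_0^π 9^2 dx + ∫_π^{2π} 10^2 dx] = (1/(2π)) · (81π + 100π) = (81 + 100)/2 = 181/2.
So Σ_{n ∈ Z} |c_n|^2 = 181/2.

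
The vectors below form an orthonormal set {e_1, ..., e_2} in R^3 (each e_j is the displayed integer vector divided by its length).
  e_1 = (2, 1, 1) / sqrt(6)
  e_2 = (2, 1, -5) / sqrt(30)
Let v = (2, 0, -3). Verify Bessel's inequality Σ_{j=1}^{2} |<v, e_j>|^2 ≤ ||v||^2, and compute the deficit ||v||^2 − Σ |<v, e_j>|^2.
Σ |<v, e_j>|^2 = 61/5; ||v||^2 = 13; deficit = 4/5

Write each e_j = u_j / sqrt(<u_j, u_j>) where u_j is the displayed integer vector. Then <v, e_j> = <v, u_j> / sqrt(<u_j, u_j>), so |<v, e_j>|^2 = <v, u_j>^2 / <u_j, u_j>.
Coefficients: <v, e_1> = 1/sqrt(6), <v, e_2> = 19/sqrt(30).
Square and sum: Σ |<v, e_j>|^2 = 61/5.
Compute ||v||^2 = v·v = 13.
Deficit = 13 − 61/5 = 4/5 ≥ 0, confirming Bessel's inequality. (The deficit equals ||v − Σ <v,e_j> e_j||^2, the squared distance from v to span{e_j}.)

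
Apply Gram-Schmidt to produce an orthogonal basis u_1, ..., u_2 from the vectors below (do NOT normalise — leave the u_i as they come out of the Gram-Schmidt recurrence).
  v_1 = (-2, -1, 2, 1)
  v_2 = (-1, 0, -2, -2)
Orthogonal basis:
  u_1 = (-2, -1, 2, 1)
  u_2 = (-9/5, -2/5, -6/5, -8/5)

Apply the Gram-Schmidt recurrence
  u_1 = v_1
  u_i = v_i − Σ_{j<i} ((v_i · u_j) / (u_j · u_j)) · u_j.

Step by step this gives:
  u_1 = (-2, -1, 2, 1)
  u_2 = (-9/5, -2/5, -6/5, -8/5)

Orthogonality check:
  u_2 · u_1 = 0 (should be 0)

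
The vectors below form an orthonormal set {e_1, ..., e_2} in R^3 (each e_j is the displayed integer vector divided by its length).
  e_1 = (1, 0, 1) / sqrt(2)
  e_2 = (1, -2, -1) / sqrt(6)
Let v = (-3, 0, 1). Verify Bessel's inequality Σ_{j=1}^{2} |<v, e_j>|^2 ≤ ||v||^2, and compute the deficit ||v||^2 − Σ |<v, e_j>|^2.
Σ |<v, e_j>|^2 = 14/3; ||v||^2 = 10; deficit = 16/3

Write each e_j = u_j / sqrt(<u_j, u_j>) where u_j is the displayed integer vector. Then <v, e_j> = <v, u_j> / sqrt(<u_j, u_j>), so |<v, e_j>|^2 = <v, u_j>^2 / <u_j, u_j>.
Coefficients: <v, e_1> = -2/sqrt(2), <v, e_2> = -4/sqrt(6).
Square and sum: Σ |<v, e_j>|^2 = 14/3.
Compute ||v||^2 = v·v = 10.
Deficit = 10 − 14/3 = 16/3 ≥ 0, confirming Bessel's inequality. (The deficit equals ||v − Σ <v,e_j> e_j||^2, the squared distance from v to span{e_j}.)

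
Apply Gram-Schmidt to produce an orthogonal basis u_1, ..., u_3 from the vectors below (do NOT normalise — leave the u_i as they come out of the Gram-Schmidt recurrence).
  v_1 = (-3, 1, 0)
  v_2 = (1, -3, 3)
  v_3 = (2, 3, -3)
Orthogonal basis:
  u_1 = (-3, 1, 0)
  u_2 = (-4/5, -12/5, 3)
  u_3 = (27/154, 81/154, 36/77)

Apply the Gram-Schmidt recurrence
  u_1 = v_1
  u_i = v_i − Σ_{j<i} ((v_i · u_j) / (u_j · u_j)) · u_j.

Step by step this gives:
  u_1 = (-3, 1, 0)
  u_2 = (-4/5, -12/5, 3)
  u_3 = (27/154, 81/154, 36/77)

Orthogonality check:
  u_2 · u_1 = 0 (should be 0)
  u_3 · u_1 = 0 (should be 0)
  u_3 · u_2 = 0 (should be 0)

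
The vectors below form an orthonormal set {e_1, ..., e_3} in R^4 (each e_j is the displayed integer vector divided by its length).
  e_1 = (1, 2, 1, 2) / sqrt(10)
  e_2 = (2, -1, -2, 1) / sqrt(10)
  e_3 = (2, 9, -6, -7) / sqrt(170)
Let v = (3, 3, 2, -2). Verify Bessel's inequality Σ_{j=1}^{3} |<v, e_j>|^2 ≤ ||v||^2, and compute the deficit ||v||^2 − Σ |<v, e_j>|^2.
Σ |<v, e_j>|^2 = 2211/170; ||v||^2 = 26; deficit = 2209/170

Write each e_j = u_j / sqrt(<u_j, u_j>) where u_j is the displayed integer vector. Then <v, e_j> = <v, u_j> / sqrt(<u_j, u_j>), so |<v, e_j>|^2 = <v, u_j>^2 / <u_j, u_j>.
Coefficients: <v, e_1> = 7/sqrt(10), <v, e_2> = -3/sqrt(10), <v, e_3> = 35/sqrt(170).
Square and sum: Σ |<v, e_j>|^2 = 2211/170.
Compute ||v||^2 = v·v = 26.
Deficit = 26 − 2211/170 = 2209/170 ≥ 0, confirming Bessel's inequality. (The deficit equals ||v − Σ <v,e_j> e_j||^2, the squared distance from v to span{e_j}.)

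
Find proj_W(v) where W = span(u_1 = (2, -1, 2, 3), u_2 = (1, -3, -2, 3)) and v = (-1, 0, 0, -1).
proj_W(v) = (-86/157, 141/314, -53/157, -291/314)

Set up U = [u_1 | ... | u_2] ∈ R^(4×2). The projector onto W = col(U) is P = U (U^T U)^(-1) U^T.
Compute U^T U =
  [18, 10]
  [10, 23],
and U^T v = (-5, -4).
Solve U^T U · c = U^T v for the coefficients: c = (-75/314, -11/157). The projection is proj_W(v) = U c.
Check: (v - proj_W(v)) · u_1 = 0  (should be 0).
Check: (v - proj_W(v)) · u_2 = 0  (should be 0).
Result: proj_W(v) = (-86/157, 141/314, -53/157, -291/314).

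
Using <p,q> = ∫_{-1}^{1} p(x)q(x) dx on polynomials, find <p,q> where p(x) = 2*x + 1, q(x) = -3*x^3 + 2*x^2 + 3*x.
<p,q> = 44/15

Expand the product: p(x)·q(x) = -6*x^4 + x^3 + 8*x^2 + 3*x.
∫_{-1}^{1} of each monomial x^k gives [2/(k+1) if k even, 0 if k odd]. Integrating term-by-term (or equivalently evaluating the antiderivative F(x) = -6*x^5/5 + x^4/4 + 8*x^3/3 + 3*x^2/2 at the endpoints):
  F(1) − F(−1) = 193/60 − (17/60) = 44/15.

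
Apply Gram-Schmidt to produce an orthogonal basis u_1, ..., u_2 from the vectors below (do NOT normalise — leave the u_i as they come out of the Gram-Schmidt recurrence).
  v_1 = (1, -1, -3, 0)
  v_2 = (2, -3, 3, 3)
Orthogonal basis:
  u_1 = (1, -1, -3, 0)
  u_2 = (26/11, -37/11, 21/11, 3)

Apply the Gram-Schmidt recurrence
  u_1 = v_1
  u_i = v_i − Σ_{j<i} ((v_i · u_j) / (u_j · u_j)) · u_j.

Step by step this gives:
  u_1 = (1, -1, -3, 0)
  u_2 = (26/11, -37/11, 21/11, 3)

Orthogonality check:
  u_2 · u_1 = 0 (should be 0)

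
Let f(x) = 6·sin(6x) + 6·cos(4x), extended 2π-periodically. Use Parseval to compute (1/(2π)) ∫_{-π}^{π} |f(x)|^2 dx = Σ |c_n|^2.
Σ |c_n|^2 = 36

Expand |f|^2 and use orthogonality of {sin(nx), cos(mx)} on [-π, π]:
  ∫_{-π}^{π} sin(nx)^2 dx = π, ∫ cos(mx)^2 dx = π, and cross terms integrate to 0.
So ∫_{-π}^{π} f(x)^2 dx = 6^2 · π + 6^2 · π = (36 + 36)π.
Divide by 2π: (36 + 36)/2 = 36.
By Parseval, this equals Σ |c_n|^2.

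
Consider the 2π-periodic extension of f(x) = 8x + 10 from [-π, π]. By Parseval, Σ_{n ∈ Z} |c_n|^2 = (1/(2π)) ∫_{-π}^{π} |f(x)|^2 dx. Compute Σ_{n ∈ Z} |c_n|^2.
Σ |c_n|^2 = 64π^2/3 + 100

Expand and integrate term by term over [-π, π]:
  ∫ (8x)^2 dx = 64·(2π^3/3); ∫ 2·8·(10)·x dx = 0 (odd integrand); ∫ 10^2 dx = 100·2π.
So (1/(2π)) ∫_{-π}^{π} (8x + 10)^2 dx = 64π^2/3 + 100 = 64π^2/3 + 100.
Parseval ⇒ Σ |c_n|^2 = 64π^2/3 + 100.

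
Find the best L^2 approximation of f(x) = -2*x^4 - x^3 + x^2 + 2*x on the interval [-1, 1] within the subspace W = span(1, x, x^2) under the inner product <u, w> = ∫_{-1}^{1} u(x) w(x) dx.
g(x) = -5*x^2/7 + 7*x/5 + 6/35

The best approximation g ∈ W is the orthogonal projection of f onto W. Writing g = a_0 + a_1 x + a_2 x^2, the coefficients solve the normal equations G · a = b where
  G_{ij} = <φ_i, φ_j> and b_i = <f, φ_i>, with φ_0 = 1, φ_1 = x, φ_2 = x^2.
G =
  [2, 0, 2/3]
  [0, 2/3, 0]
  [2/3, 0, 2/5],
b = (-2/15, 14/15, -6/35).
Solving gives a_0 = 6/35, a_1 = 7/5, a_2 = -5/7, so
  g(x) = -5*x^2/7 + 7*x/5 + 6/35.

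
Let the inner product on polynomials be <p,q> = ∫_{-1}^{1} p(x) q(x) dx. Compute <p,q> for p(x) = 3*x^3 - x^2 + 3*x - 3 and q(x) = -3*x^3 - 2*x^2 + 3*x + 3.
<p,q> = -412/35

Expand the product: p(x)·q(x) = -9*x^6 - 3*x^5 + 2*x^4 + 9*x^3 + 12*x^2 - 9.
∫_{-1}^{1} of each monomial x^k gives [2/(k+1) if k even, 0 if k odd]. Integrating term-by-term (or equivalently evaluating the antiderivative F(x) = -9*x^7/7 - x^6/2 + 2*x^5/5 + 9*x^4/4 + 4*x^3 - 9*x at the endpoints):
  F(1) − F(−1) = -579/140 − (1069/140) = -412/35.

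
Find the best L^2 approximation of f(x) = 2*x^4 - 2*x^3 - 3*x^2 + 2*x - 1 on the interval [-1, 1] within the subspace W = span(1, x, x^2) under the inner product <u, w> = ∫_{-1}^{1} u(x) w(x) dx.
g(x) = -9*x^2/7 + 4*x/5 - 41/35

The best approximation g ∈ W is the orthogonal projection of f onto W. Writing g = a_0 + a_1 x + a_2 x^2, the coefficients solve the normal equations G · a = b where
  G_{ij} = <φ_i, φ_j> and b_i = <f, φ_i>, with φ_0 = 1, φ_1 = x, φ_2 = x^2.
G =
  [2, 0, 2/3]
  [0, 2/3, 0]
  [2/3, 0, 2/5],
b = (-16/5, 8/15, -136/105).
Solving gives a_0 = -41/35, a_1 = 4/5, a_2 = -9/7, so
  g(x) = -9*x^2/7 + 4*x/5 - 41/35.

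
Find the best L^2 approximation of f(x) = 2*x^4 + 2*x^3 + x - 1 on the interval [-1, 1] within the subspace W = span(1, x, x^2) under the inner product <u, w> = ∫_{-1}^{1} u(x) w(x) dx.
g(x) = 12*x^2/7 + 11*x/5 - 41/35

The best approximation g ∈ W is the orthogonal projection of f onto W. Writing g = a_0 + a_1 x + a_2 x^2, the coefficients solve the normal equations G · a = b where
  G_{ij} = <φ_i, φ_j> and b_i = <f, φ_i>, with φ_0 = 1, φ_1 = x, φ_2 = x^2.
G =
  [2, 0, 2/3]
  [0, 2/3, 0]
  [2/3, 0, 2/5],
b = (-6/5, 22/15, -2/21).
Solving gives a_0 = -41/35, a_1 = 11/5, a_2 = 12/7, so
  g(x) = 12*x^2/7 + 11*x/5 - 41/35.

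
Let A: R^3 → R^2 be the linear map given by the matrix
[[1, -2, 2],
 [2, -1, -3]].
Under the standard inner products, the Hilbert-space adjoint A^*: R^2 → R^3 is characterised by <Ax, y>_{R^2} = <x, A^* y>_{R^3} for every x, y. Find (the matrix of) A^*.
A^* = A^T =
[[1, 2],
 [-2, -1],
 [2, -3]]

For real matrices with standard dot products, the defining identity <Ax, y> = <x, A^* y> gives (Ax)^T y = x^T (A^*) y, i.e. x^T A^T y = x^T (A^*) y. Since this holds for all x, y, we must have A^* = A^T. Therefore
A^* =
[[1, 2],
 [-2, -1],
 [2, -3]].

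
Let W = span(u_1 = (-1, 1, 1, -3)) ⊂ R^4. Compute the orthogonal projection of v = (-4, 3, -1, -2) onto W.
proj_W(v) = (-1, 1, 1, -3)

Set up U = [u_1 | ... | u_1] ∈ R^(4×1). The projector onto W = col(U) is P = U (U^T U)^(-1) U^T.
Compute U^T U =
  [12],
and U^T v = (12).
Solve U^T U · c = U^T v for the coefficients: c = (1). The projection is proj_W(v) = U c.
Check: (v - proj_W(v)) · u_1 = 0  (should be 0).
Result: proj_W(v) = (-1, 1, 1, -3).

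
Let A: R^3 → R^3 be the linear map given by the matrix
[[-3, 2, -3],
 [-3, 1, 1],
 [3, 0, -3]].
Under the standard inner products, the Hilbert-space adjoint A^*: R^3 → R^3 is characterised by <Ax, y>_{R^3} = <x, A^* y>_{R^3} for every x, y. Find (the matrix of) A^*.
A^* = A^T =
[[-3, -3, 3],
 [2, 1, 0],
 [-3, 1, -3]]

For real matrices with standard dot products, the defining identity <Ax, y> = <x, A^* y> gives (Ax)^T y = x^T (A^*) y, i.e. x^T A^T y = x^T (A^*) y. Since this holds for all x, y, we must have A^* = A^T. Therefore
A^* =
[[-3, -3, 3],
 [2, 1, 0],
 [-3, 1, -3]].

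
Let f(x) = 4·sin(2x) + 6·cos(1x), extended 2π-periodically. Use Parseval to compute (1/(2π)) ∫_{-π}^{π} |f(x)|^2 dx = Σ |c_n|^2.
Σ |c_n|^2 = 26

Expand |f|^2 and use orthogonality of {sin(nx), cos(mx)} on [-π, π]:
  ∫_{-π}^{π} sin(nx)^2 dx = π, ∫ cos(mx)^2 dx = π, and cross terms integrate to 0.
So ∫_{-π}^{π} f(x)^2 dx = 4^2 · π + 6^2 · π = (16 + 36)π.
Divide by 2π: (16 + 36)/2 = 26.
By Parseval, this equals Σ |c_n|^2.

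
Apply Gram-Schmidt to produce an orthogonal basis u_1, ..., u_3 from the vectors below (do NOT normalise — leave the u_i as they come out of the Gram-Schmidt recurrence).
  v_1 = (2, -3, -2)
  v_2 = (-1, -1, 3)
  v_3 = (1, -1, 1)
Orthogonal basis:
  u_1 = (2, -3, -2)
  u_2 = (-7/17, -32/17, 41/17)
  u_3 = (22/27, 8/27, 10/27)

Apply the Gram-Schmidt recurrence
  u_1 = v_1
  u_i = v_i − Σ_{j<i} ((v_i · u_j) / (u_j · u_j)) · u_j.

Step by step this gives:
  u_1 = (2, -3, -2)
  u_2 = (-7/17, -32/17, 41/17)
  u_3 = (22/27, 8/27, 10/27)

Orthogonality check:
  u_2 · u_1 = 0 (should be 0)
  u_3 · u_1 = 0 (should be 0)
  u_3 · u_2 = 0 (should be 0)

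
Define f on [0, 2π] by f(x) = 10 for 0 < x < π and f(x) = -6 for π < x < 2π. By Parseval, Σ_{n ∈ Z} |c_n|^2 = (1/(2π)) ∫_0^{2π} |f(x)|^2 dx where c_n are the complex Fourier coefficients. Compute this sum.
Σ |c_n|^2 = 68

Parseval equates the L^2 energy of f (normalised by 1/(2π)) with the ℓ^2 sum of its Fourier coefficients: (1/(2π)) ∫_0^{2π} |f|^2 = Σ |c_n|^2.
Compute the left side: (1/(2π)) [∫_0^π 10^2 dx + ∫_π^{2π} (-6)^2 dx] = (1/(2π)) · (100π + 36π) = (100 + 36)/2 = 68.
So Σ_{n ∈ Z} |c_n|^2 = 68.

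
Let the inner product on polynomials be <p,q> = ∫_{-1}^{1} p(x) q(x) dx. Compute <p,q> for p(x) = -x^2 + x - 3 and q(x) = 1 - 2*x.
<p,q> = -8

Expand the product: p(x)·q(x) = 2*x^3 - 3*x^2 + 7*x - 3.
∫_{-1}^{1} of each monomial x^k gives [2/(k+1) if k even, 0 if k odd]. Integrating term-by-term (or equivalently evaluating the antiderivative F(x) = x^4/2 - x^3 + 7*x^2/2 - 3*x at the endpoints):
  F(1) − F(−1) = 0 − (8) = -8.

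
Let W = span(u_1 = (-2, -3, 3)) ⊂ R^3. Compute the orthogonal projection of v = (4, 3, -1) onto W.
proj_W(v) = (20/11, 30/11, -30/11)

Set up U = [u_1 | ... | u_1] ∈ R^(3×1). The projector onto W = col(U) is P = U (U^T U)^(-1) U^T.
Compute U^T U =
  [22],
and U^T v = (-20).
Solve U^T U · c = U^T v for the coefficients: c = (-10/11). The projection is proj_W(v) = U c.
Check: (v - proj_W(v)) · u_1 = 0  (should be 0).
Result: proj_W(v) = (20/11, 30/11, -30/11).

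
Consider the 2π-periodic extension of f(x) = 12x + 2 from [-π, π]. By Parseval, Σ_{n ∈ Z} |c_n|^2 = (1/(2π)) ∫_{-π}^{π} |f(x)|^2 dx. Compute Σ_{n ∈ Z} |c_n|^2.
Σ |c_n|^2 = 48π^2 + 4

Expand and integrate term by term over [-π, π]:
  ∫ (12x)^2 dx = 144·(2π^3/3); ∫ 2·12·(2)·x dx = 0 (odd integrand); ∫ 2^2 dx = 4·2π.
So (1/(2π)) ∫_{-π}^{π} (12x + 2)^2 dx = 144π^2/3 + 4 = 48π^2 + 4.
Parseval ⇒ Σ |c_n|^2 = 48π^2 + 4.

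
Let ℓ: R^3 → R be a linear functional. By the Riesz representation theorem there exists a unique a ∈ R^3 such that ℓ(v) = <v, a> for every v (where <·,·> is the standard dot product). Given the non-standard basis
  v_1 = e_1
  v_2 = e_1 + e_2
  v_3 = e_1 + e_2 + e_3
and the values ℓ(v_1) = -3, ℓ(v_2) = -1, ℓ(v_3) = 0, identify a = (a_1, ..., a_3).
a = (-3, 2, 1)

Write a = (a_1, ..., a_3) in the standard basis. For each basis vector v_i, ℓ(v_i) = <v_i, a> is a linear equation in the a_j's. Collect the n equations into a matrix system V a = ℓ, where row i of V is v_i (expressed in the standard basis). Since V is invertible (lower-triangular with 1s on the diagonal, up to permutation), solve by back-substitution:
  V =
[[1, 0, 0],
 [1, 1, 0],
 [1, 1, 1]]
  V a = (-3, -1, 0)
Solving gives a = (-3, 2, 1).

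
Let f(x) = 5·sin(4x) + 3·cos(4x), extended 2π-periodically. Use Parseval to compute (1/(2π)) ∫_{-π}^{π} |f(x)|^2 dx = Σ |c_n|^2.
Σ |c_n|^2 = 17

Expand |f|^2 and use orthogonality of {sin(nx), cos(mx)} on [-π, π]:
  ∫_{-π}^{π} sin(nx)^2 dx = π, ∫ cos(mx)^2 dx = π, and cross terms integrate to 0.
So ∫_{-π}^{π} f(x)^2 dx = 5^2 · π + 3^2 · π = (25 + 9)π.
Divide by 2π: (25 + 9)/2 = 17.
By Parseval, this equals Σ |c_n|^2.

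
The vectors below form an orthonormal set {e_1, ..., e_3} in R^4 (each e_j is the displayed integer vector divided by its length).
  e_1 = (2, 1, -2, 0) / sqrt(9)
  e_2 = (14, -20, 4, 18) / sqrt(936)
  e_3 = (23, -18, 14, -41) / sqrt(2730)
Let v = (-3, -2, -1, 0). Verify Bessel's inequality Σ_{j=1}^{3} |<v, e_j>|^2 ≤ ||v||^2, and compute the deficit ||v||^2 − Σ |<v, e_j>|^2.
Σ |<v, e_j>|^2 = 509/105; ||v||^2 = 14; deficit = 961/105

Write each e_j = u_j / sqrt(<u_j, u_j>) where u_j is the displayed integer vector. Then <v, e_j> = <v, u_j> / sqrt(<u_j, u_j>), so |<v, e_j>|^2 = <v, u_j>^2 / <u_j, u_j>.
Coefficients: <v, e_1> = -6/sqrt(9), <v, e_2> = -6/sqrt(936), <v, e_3> = -47/sqrt(2730).
Square and sum: Σ |<v, e_j>|^2 = 509/105.
Compute ||v||^2 = v·v = 14.
Deficit = 14 − 509/105 = 961/105 ≥ 0, confirming Bessel's inequality. (The deficit equals ||v − Σ <v,e_j> e_j||^2, the squared distance from v to span{e_j}.)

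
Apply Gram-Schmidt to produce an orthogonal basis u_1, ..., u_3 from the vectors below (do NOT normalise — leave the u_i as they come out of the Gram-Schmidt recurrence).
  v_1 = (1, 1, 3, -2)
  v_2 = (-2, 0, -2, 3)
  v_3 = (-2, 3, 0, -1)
Orthogonal basis:
  u_1 = (1, 1, 3, -2)
  u_2 = (-16/15, 14/15, 4/5, 17/15)
  u_3 = (-69/59, 112/59, -81/59, -100/59)

Apply the Gram-Schmidt recurrence
  u_1 = v_1
  u_i = v_i − Σ_{j<i} ((v_i · u_j) / (u_j · u_j)) · u_j.

Step by step this gives:
  u_1 = (1, 1, 3, -2)
  u_2 = (-16/15, 14/15, 4/5, 17/15)
  u_3 = (-69/59, 112/59, -81/59, -100/59)

Orthogonality check:
  u_2 · u_1 = 0 (should be 0)
  u_3 · u_1 = 0 (should be 0)
  u_3 · u_2 = 0 (should be 0)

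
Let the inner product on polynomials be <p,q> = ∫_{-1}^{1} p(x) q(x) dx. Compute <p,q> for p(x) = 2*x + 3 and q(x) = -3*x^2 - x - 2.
<p,q> = -58/3

Expand the product: p(x)·q(x) = -6*x^3 - 11*x^2 - 7*x - 6.
∫_{-1}^{1} of each monomial x^k gives [2/(k+1) if k even, 0 if k odd]. Integrating term-by-term (or equivalently evaluating the antiderivative F(x) = -3*x^4/2 - 11*x^3/3 - 7*x^2/2 - 6*x at the endpoints):
  F(1) − F(−1) = -44/3 − (14/3) = -58/3.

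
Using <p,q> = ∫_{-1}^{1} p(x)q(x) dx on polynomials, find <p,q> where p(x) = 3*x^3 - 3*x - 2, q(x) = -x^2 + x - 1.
<p,q> = 68/15

Expand the product: p(x)·q(x) = -3*x^5 + 3*x^4 - x^2 + x + 2.
∫_{-1}^{1} of each monomial x^k gives [2/(k+1) if k even, 0 if k odd]. Integrating term-by-term (or equivalently evaluating the antiderivative F(x) = -x^6/2 + 3*x^5/5 - x^3/3 + x^2/2 + 2*x at the endpoints):
  F(1) − F(−1) = 34/15 − (-34/15) = 68/15.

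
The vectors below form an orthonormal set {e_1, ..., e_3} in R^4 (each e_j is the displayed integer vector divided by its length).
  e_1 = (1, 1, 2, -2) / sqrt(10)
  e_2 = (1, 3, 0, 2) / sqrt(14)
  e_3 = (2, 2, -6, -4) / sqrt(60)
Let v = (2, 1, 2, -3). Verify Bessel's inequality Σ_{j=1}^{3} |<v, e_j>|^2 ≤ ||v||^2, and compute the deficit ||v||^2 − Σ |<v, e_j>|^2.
Σ |<v, e_j>|^2 = 123/7; ||v||^2 = 18; deficit = 3/7

Write each e_j = u_j / sqrt(<u_j, u_j>) where u_j is the displayed integer vector. Then <v, e_j> = <v, u_j> / sqrt(<u_j, u_j>), so |<v, e_j>|^2 = <v, u_j>^2 / <u_j, u_j>.
Coefficients: <v, e_1> = 13/sqrt(10), <v, e_2> = -1/sqrt(14), <v, e_3> = 6/sqrt(60).
Square and sum: Σ |<v, e_j>|^2 = 123/7.
Compute ||v||^2 = v·v = 18.
Deficit = 18 − 123/7 = 3/7 ≥ 0, confirming Bessel's inequality. (The deficit equals ||v − Σ <v,e_j> e_j||^2, the squared distance from v to span{e_j}.)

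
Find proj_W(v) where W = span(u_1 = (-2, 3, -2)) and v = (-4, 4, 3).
proj_W(v) = (-28/17, 42/17, -28/17)

Set up U = [u_1 | ... | u_1] ∈ R^(3×1). The projector onto W = col(U) is P = U (U^T U)^(-1) U^T.
Compute U^T U =
  [17],
and U^T v = (14).
Solve U^T U · c = U^T v for the coefficients: c = (14/17). The projection is proj_W(v) = U c.
Check: (v - proj_W(v)) · u_1 = 0  (should be 0).
Result: proj_W(v) = (-28/17, 42/17, -28/17).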